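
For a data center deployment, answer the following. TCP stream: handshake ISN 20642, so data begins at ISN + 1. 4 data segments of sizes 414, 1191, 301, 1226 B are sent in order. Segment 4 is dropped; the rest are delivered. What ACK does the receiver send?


SYN uses sequence number 20642; first data byte = ISN + 1 = 20643.
Segment 1: SEQ = 20643, len = 414 B, covers [20643, 21056]
Segment 2: SEQ = 21057, len = 1191 B, covers [21057, 22247]
Segment 3: SEQ = 22248, len = 301 B, covers [22248, 22548]
Segment 4: SEQ = 22549, len = 1226 B, covers [22549, 23774] [LOST]
In-order data received: bytes [20643, 22548] (segments 1..3).
Segment 4 missing -> gap begins at byte 22549.
Cumulative ACK = next expected in-order byte = 20643 + 414 + 1191 + 301 = 22549

22549


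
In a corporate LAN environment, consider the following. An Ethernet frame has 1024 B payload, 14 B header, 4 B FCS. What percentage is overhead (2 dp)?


Given: payload = 1024 B, header = 14 B, trailer = 4 B
Overhead bytes = header + trailer = 14 + 4 = 18
Total frame = payload + overhead = 1024 + 18 = 1042
Overhead % = 18 / 1042 * 100 = 1.7274% -> 1.73% (2 dp)

1.73


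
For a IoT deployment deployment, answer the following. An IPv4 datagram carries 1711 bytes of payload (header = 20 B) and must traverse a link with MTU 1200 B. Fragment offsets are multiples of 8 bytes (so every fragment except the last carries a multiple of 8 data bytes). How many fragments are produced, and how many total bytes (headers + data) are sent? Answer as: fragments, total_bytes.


Max data per non-final fragment = floor((MTU - header)/8)*8 = floor((1200 - 20)/8)*8 = floor(1180/8)*8 = 1176 B
Final fragment needs no 8-byte alignment: it can carry up to MTU - header = 1180 B
Non-final fragments needed = ceil((payload - 1180) / 1176) = ceil(531/1176) = ceil(0.4515) = 1
Number of fragments = 1 + 1 = 2
Fragment sizes (data): 1 * 1176 B + 535 B (last, 535 <= 1180 OK)
Total bytes sent = payload + n_frags * header = 1711 + 2*20 = 1711 + 40 = 1751 B

2, 1751


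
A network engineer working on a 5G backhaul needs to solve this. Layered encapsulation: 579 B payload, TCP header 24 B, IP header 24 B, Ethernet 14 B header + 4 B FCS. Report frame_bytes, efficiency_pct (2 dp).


TCP segment = 579 + 24 = 603 B
IP packet = 603 + 24 = 627 B
Ethernet frame = 627 + 14 + 4 = 645 B
Efficiency = app / frame = 579 / 645 = 0.897674 = 89.7674% -> 89.77% (2 dp)

645, 89.77


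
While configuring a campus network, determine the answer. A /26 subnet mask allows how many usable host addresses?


Given: subnet mask /26
Host bits = 32 - 26 = 6
Total addresses = 2^6 = 64
Usable hosts = 64 - 2 (network + broadcast) = 62

62


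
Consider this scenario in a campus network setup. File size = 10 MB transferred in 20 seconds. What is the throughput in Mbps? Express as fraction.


Given: file = 10 MB, time = 20 s
File in Mb = 10 * 8 = 80 Mb
Throughput = 80 / 20 Mbps
Throughput = 4 Mbps

4


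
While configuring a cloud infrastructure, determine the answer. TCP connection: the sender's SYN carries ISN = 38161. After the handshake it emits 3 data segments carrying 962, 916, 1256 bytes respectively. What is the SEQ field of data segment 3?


The SYN occupies sequence number ISN = 38161, so the first data byte is ISN + 1 = 38162.
SEQ of data segment i = (ISN + 1) + sum of payload sizes of segments 1..i-1.
Segment 1: SEQ = 38162, payload = 962 bytes
Segment 2: SEQ = 39124, payload = 916 bytes
Segment 3: SEQ = 40040, payload = 1256 bytes
SEQ of segment 3 = 38162 + 962 + 916 = 40040

40040


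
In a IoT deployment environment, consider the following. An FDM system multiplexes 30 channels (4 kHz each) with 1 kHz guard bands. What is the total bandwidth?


Given: 30 channels, 4 kHz each, guard = 1 kHz
Channel bandwidth = 30 * 4 = 120 kHz
Guard bands = 29 gaps * 1 kHz = 29 kHz
Total = 120 + 29 = 149 kHz

149


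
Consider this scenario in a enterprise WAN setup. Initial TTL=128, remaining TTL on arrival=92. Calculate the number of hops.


Given: initial TTL = 128, received TTL = 92
Hops = initial TTL - received TTL
Hops = 128 - 92 = 36

36


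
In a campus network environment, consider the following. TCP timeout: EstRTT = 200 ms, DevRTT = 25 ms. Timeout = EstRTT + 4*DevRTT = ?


Given: EstRTT = 200 ms, DevRTT = 25 ms
Timeout = EstRTT + 4 * DevRTT
4 * DevRTT = 4 * 25 = 100
Timeout = 200 + 100 = 300 ms

300


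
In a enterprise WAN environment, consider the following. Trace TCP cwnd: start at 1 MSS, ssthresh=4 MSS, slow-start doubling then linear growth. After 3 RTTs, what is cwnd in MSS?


RTT 0: cwnd = 1 MSS (initial)
RTT 1: cwnd = 2 MSS (slow start, doubled)
RTT 2: cwnd = 4 MSS (slow start, doubled)
RTT 3: cwnd = 5 MSS (congestion avoidance, +1)

5


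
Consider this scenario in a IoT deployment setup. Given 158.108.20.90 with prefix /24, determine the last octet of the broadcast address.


Given: IP = 158.108.20.90, prefix = /24
Host bits = 32 - 24 = 8
Network last octet = 90 AND mask = 0
Host part size = 2^8 - 1 = 255
Broadcast last octet = 0 OR 255 = 255

255


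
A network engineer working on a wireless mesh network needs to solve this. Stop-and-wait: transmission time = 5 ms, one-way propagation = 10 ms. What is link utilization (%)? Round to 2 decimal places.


Given: Ttrans = 5 ms, Tprop = 10 ms
RTT = 2 * Tprop = 2 * 10 = 20 ms
U = Ttrans / (Ttrans + RTT)
U = 5 / (5 + 20)
U = 5 / 25 = 0.2
U% = 20.00%

20.00


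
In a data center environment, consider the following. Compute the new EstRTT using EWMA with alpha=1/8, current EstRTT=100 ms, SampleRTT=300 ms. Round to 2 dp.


Given: EstRTT = 100 ms, SampleRTT = 300 ms, alpha = 1/8
New EstRTT = (1 - alpha) * EstRTT + alpha * SampleRTT
(7/8) * 100 = 87.5
(1/8) * 300 = 37.5
New EstRTT = 87.5 + 37.5 = 125 ms -> 125.00 ms (2 dp)

125.00


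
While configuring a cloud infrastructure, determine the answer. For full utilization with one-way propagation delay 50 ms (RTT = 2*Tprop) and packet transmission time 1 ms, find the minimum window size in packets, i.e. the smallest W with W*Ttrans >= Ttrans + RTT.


Given: Ttrans = 1 ms, RTT = 100 ms (= 2 * Tprop, Tprop = 50 ms)
Time until first ACK returns = Ttrans + RTT = 1 + 100 = 101 ms
Need W * Ttrans >= Ttrans + RTT  ->  W >= (Ttrans + RTT) / Ttrans
(Ttrans + RTT) / Ttrans = 101 / 1 = 101
W_min = ceil(101) = 101

101


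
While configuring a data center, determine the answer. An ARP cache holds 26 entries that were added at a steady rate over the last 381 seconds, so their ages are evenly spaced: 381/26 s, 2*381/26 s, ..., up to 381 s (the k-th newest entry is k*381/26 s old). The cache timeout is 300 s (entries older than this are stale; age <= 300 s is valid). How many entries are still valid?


Ages are k * 381/26 s for k = 1..26 (spacing = 14.6538 s).
Entry k is valid iff k * 381/26 <= 300 iff k <= 26 * 300 / 381 = 20.4724
n_valid = floor(20.4724) = 20
(n_stale = 26 - 20 = 6)

20


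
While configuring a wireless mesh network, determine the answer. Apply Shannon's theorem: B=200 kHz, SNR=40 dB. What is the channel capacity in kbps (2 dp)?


Given: B = 200 kHz, SNR = 40 dB
SNR linear = 10^(40/10) = 10000
1 + SNR = 10001
log2(10001) = 13.2878566418
C = 200 * 1000 * 13.2878566418 = 2657571.3284 bps
C = 2657.571328 kbps -> 2657.57 kbps (2 dp)

2657.57


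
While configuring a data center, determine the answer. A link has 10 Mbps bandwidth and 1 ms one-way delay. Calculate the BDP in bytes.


Given: bandwidth = 10 Mbps, delay = 1 ms
BDP in bits = 10 * 10^6 * 1 / 1000
BDP in bits = 10000
BDP in bytes = 10000 / 8 = 1250

1250


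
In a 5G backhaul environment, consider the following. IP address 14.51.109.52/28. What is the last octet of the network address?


Given: IP = 14.51.109.52, prefix = /28
Subnet mask = 255.255.255.240
Last octet of IP: 52
Last octet of mask: 240
Network last octet = 52 AND 240 = 48

48


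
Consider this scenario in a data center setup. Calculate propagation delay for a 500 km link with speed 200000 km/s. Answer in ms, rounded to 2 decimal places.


Given: distance = 500 km, speed = 200000 km/s
Delay = distance / speed = 500 / 200000 seconds
Delay in ms = 500 * 1000 / 200000
Delay = 2.5000 ms
Rounded to 2 dp = 2.50 ms

2.50


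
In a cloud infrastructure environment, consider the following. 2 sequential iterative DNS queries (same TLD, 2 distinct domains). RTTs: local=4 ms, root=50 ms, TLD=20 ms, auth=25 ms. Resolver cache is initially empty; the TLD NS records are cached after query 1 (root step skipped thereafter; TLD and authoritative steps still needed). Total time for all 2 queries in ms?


Lookup 1 (cold cache): local + root + TLD + auth = 4 + 50 + 20 + 25 = 99 ms
Lookups 2..2 (TLD NS cached -> skip root; new domain -> still ask TLD and auth): local + TLD + auth = 4 + 20 + 25 = 49 ms each
Remaining 1 lookups: 1 * 49 = 49 ms
Total = 99 + 49 = 148 ms

148


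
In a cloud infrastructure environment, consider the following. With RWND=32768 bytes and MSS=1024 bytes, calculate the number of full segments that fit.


Given: RWND = 32768 bytes, MSS = 1024 bytes
Full segments = floor(RWND / MSS)
Full segments = floor(32768 / 1024)
Full segments = floor(32.0) = 32

32


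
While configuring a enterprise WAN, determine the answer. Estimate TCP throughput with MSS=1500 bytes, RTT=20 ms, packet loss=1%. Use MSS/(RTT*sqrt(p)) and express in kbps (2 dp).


Given: MSS = 1500 bytes, RTT = 20 ms, loss = 1%
RTT in seconds = 20 / 1000 = 0.02
Loss rate = 1% = 0.01
sqrt(loss) = sqrt(0.01) = 0.1
Throughput (bytes/s) = 1500 / (0.02 * 0.1) = 750000.0000
Throughput (kbps) = 750000.0000 * 8 / 1000 = 6000.000000 -> 6000.00 kbps (2 dp)

6000.00


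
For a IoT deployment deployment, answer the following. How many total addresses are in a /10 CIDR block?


Given: CIDR prefix /10
Host bits = 32 - 10 = 22
Total addresses = 2^22 = 4194304

4194304


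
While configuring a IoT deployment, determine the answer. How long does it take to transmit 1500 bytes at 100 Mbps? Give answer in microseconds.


Given: packet = 1500 bytes, bandwidth = 100 Mbps
Packet in bits = 1500 * 8 = 12000 bits
Bandwidth = 100 * 10^6 = 100000000 bps
Time = 12000 / 100000000 seconds
Time in us = 12000 * 10^6 / 100000000 = 120

120


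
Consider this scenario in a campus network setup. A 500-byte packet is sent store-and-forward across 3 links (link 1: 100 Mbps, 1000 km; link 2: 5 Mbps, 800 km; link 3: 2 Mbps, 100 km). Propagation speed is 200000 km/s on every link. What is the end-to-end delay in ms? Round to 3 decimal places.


Packet = 500 bytes = 4000 bits. Store-and-forward: sum (t_trans + t_prop) per link.
Link 1: t_trans = 4000/(100*10^6) s = 0.0400 ms; t_prop = 1000/200000 s = 5.0000 ms; subtotal = 5.0400 ms
Link 2: t_trans = 4000/(5*10^6) s = 0.8000 ms; t_prop = 800/200000 s = 4.0000 ms; subtotal = 4.8000 ms
Link 3: t_trans = 4000/(2*10^6) s = 2.0000 ms; t_prop = 100/200000 s = 0.5000 ms; subtotal = 2.5000 ms
End-to-end = 5.0400 + 4.8000 + 2.5000 = 12.3400 ms -> 12.340 ms (3 dp)

12.340


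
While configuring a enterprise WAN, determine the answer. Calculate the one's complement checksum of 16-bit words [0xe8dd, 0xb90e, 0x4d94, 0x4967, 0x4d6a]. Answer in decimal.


Given words: [0xe8dd, 0xb90e, 0x4d94, 0x4967, 0x4d6a]
Step 1: Sum all words
Raw sum = 59613 + 47374 + 19860 + 18791 + 19818 = 165456
Step 2: Fold carry: (34384 + 2) = 34386
One's complement = ~34386 & 0xFFFF = 31149

31149


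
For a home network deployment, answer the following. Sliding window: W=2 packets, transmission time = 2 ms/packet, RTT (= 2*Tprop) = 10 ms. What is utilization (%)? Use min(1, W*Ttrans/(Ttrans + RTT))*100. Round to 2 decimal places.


Given: W = 2, Ttrans = 2 ms, RTT = 10 ms (= 2 * Tprop, Tprop = 5 ms)
Cycle time = Ttrans + RTT = 2 + 10 = 12 ms (first packet sent until its ACK returns)
W * Ttrans = 2 * 2 = 4 ms of sending per cycle
W * Ttrans / (Ttrans + RTT) = 4 / 12 = 0.333333
U = min(1, 0.333333) = 0.333333
U% = 33.33%

33.33


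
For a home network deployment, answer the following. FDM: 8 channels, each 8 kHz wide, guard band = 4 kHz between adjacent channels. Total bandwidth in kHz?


Given: 8 channels, 8 kHz each, guard = 4 kHz
Channel bandwidth = 8 * 8 = 64 kHz
Guard bands = 7 gaps * 4 kHz = 28 kHz
Total = 64 + 28 = 92 kHz

92


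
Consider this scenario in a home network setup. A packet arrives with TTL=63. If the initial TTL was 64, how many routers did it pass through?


Given: initial TTL = 64, received TTL = 63
Hops = initial TTL - received TTL
Hops = 64 - 63 = 1

1


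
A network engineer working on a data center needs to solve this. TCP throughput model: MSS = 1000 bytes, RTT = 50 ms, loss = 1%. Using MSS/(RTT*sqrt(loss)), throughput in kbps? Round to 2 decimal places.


Given: MSS = 1000 bytes, RTT = 50 ms, loss = 1%
RTT in seconds = 50 / 1000 = 0.05
Loss rate = 1% = 0.01
sqrt(loss) = sqrt(0.01) = 0.1
Throughput (bytes/s) = 1000 / (0.05 * 0.1) = 200000.0000
Throughput (kbps) = 200000.0000 * 8 / 1000 = 1600.000000 -> 1600.00 kbps (2 dp)

1600.00


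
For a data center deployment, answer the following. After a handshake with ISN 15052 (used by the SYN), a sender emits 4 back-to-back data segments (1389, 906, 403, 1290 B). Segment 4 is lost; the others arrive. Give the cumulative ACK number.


SYN uses sequence number 15052; first data byte = ISN + 1 = 15053.
Segment 1: SEQ = 15053, len = 1389 B, covers [15053, 16441]
Segment 2: SEQ = 16442, len = 906 B, covers [16442, 17347]
Segment 3: SEQ = 17348, len = 403 B, covers [17348, 17750]
Segment 4: SEQ = 17751, len = 1290 B, covers [17751, 19040] [LOST]
In-order data received: bytes [15053, 17750] (segments 1..3).
Segment 4 missing -> gap begins at byte 17751.
Cumulative ACK = next expected in-order byte = 15053 + 1389 + 906 + 403 = 17751

17751


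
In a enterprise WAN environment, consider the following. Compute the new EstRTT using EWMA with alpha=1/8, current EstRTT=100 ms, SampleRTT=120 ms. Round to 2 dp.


Given: EstRTT = 100 ms, SampleRTT = 120 ms, alpha = 1/8
New EstRTT = (1 - alpha) * EstRTT + alpha * SampleRTT
(7/8) * 100 = 87.5
(1/8) * 120 = 15
New EstRTT = 87.5 + 15 = 102.5 ms -> 102.50 ms (2 dp)

102.50


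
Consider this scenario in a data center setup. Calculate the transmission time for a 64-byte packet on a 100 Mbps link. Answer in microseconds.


Given: packet = 64 bytes, bandwidth = 100 Mbps
Packet in bits = 64 * 8 = 512 bits
Bandwidth = 100 * 10^6 = 100000000 bps
Time = 512 / 100000000 seconds
Time in us = 512 * 10^6 / 100000000 = 5.12

5.12


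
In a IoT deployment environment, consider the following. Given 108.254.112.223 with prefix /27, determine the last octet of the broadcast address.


Given: IP = 108.254.112.223, prefix = /27
Host bits = 32 - 27 = 5
Network last octet = 223 AND mask = 192
Host part size = 2^5 - 1 = 31
Broadcast last octet = 192 OR 31 = 223

223


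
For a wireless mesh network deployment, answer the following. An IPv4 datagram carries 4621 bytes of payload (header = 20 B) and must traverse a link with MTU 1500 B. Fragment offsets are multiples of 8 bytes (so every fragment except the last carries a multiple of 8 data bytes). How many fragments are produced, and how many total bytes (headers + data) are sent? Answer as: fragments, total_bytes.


Max data per non-final fragment = floor((MTU - header)/8)*8 = floor((1500 - 20)/8)*8 = floor(1480/8)*8 = 1480 B
Final fragment needs no 8-byte alignment: it can carry up to MTU - header = 1480 B
Non-final fragments needed = ceil((payload - 1480) / 1480) = ceil(3141/1480) = ceil(2.1223) = 3
Number of fragments = 3 + 1 = 4
Fragment sizes (data): 3 * 1480 B + 181 B (last, 181 <= 1480 OK)
Total bytes sent = payload + n_frags * header = 4621 + 4*20 = 4621 + 80 = 4701 B

4, 4701


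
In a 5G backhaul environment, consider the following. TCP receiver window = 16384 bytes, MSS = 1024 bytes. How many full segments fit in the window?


Given: RWND = 16384 bytes, MSS = 1024 bytes
Full segments = floor(RWND / MSS)
Full segments = floor(16384 / 1024)
Full segments = floor(16.0) = 16

16


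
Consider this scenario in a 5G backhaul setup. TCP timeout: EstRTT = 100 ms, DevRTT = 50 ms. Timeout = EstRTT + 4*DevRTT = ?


Given: EstRTT = 100 ms, DevRTT = 50 ms
Timeout = EstRTT + 4 * DevRTT
4 * DevRTT = 4 * 50 = 200
Timeout = 100 + 200 = 300 ms

300


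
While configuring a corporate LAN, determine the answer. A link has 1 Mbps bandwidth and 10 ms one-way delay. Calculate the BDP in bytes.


Given: bandwidth = 1 Mbps, delay = 10 ms
BDP in bits = 1 * 10^6 * 10 / 1000
BDP in bits = 10000
BDP in bytes = 10000 / 8 = 1250

1250


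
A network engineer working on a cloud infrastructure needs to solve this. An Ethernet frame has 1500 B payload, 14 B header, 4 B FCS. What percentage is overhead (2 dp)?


Given: payload = 1500 B, header = 14 B, trailer = 4 B
Overhead bytes = header + trailer = 14 + 4 = 18
Total frame = payload + overhead = 1500 + 18 = 1518
Overhead % = 18 / 1518 * 100 = 1.1858% -> 1.19% (2 dp)

1.19


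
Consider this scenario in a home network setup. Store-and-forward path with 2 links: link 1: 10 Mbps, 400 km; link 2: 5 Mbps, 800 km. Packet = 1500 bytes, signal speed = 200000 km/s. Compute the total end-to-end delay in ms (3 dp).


Packet = 1500 bytes = 12000 bits. Store-and-forward: sum (t_trans + t_prop) per link.
Link 1: t_trans = 12000/(10*10^6) s = 1.2000 ms; t_prop = 400/200000 s = 2.0000 ms; subtotal = 3.2000 ms
Link 2: t_trans = 12000/(5*10^6) s = 2.4000 ms; t_prop = 800/200000 s = 4.0000 ms; subtotal = 6.4000 ms
End-to-end = 3.2000 + 6.4000 = 9.6000 ms -> 9.600 ms (3 dp)

9.600


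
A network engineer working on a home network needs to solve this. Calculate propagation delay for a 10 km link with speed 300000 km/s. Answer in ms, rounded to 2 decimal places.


Given: distance = 10 km, speed = 300000 km/s
Delay = distance / speed = 10 / 300000 seconds
Delay in ms = 10 * 1000 / 300000
Delay = 0.0333 ms
Rounded to 2 dp = 0.03 ms

0.03


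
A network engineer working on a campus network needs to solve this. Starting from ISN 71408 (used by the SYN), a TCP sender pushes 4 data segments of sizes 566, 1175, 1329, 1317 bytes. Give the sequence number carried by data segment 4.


The SYN occupies sequence number ISN = 71408, so the first data byte is ISN + 1 = 71409.
SEQ of data segment i = (ISN + 1) + sum of payload sizes of segments 1..i-1.
Segment 1: SEQ = 71409, payload = 566 bytes
Segment 2: SEQ = 71975, payload = 1175 bytes
Segment 3: SEQ = 73150, payload = 1329 bytes
Segment 4: SEQ = 74479, payload = 1317 bytes
SEQ of segment 4 = 71409 + 566 + 1175 + 1329 = 74479

74479


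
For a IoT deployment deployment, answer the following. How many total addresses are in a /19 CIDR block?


Given: CIDR prefix /19
Host bits = 32 - 19 = 13
Total addresses = 2^13 = 8192

8192


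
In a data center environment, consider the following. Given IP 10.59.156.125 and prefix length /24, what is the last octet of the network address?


Given: IP = 10.59.156.125, prefix = /24
Subnet mask = 255.255.255.0
Last octet of IP: 125
Last octet of mask: 0
Network last octet = 125 AND 0 = 0

0


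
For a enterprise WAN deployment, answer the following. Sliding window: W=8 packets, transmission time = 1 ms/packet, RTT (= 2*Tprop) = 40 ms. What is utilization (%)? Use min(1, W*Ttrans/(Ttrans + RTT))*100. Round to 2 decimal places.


Given: W = 8, Ttrans = 1 ms, RTT = 40 ms (= 2 * Tprop, Tprop = 20 ms)
Cycle time = Ttrans + RTT = 1 + 40 = 41 ms (first packet sent until its ACK returns)
W * Ttrans = 8 * 1 = 8 ms of sending per cycle
W * Ttrans / (Ttrans + RTT) = 8 / 41 = 0.195122
U = min(1, 0.195122) = 0.195122
U% = 19.51%

19.51


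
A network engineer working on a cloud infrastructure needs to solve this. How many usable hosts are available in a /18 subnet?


Given: subnet mask /18
Host bits = 32 - 18 = 14
Total addresses = 2^14 = 16384
Usable hosts = 16384 - 2 (network + broadcast) = 16382

16382


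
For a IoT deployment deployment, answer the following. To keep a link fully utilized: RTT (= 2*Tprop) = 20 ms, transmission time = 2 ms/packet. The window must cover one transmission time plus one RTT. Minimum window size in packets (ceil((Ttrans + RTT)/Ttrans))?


Given: Ttrans = 2 ms, RTT = 20 ms (= 2 * Tprop, Tprop = 10 ms)
Time until first ACK returns = Ttrans + RTT = 2 + 20 = 22 ms
Need W * Ttrans >= Ttrans + RTT  ->  W >= (Ttrans + RTT) / Ttrans
(Ttrans + RTT) / Ttrans = 22 / 2 = 11
W_min = ceil(11) = 11

11


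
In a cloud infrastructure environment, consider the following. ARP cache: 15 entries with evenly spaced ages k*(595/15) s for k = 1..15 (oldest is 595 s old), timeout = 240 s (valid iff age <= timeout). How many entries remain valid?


Ages are k * 595/15 s for k = 1..15 (spacing = 39.6667 s).
Entry k is valid iff k * 595/15 <= 240 iff k <= 15 * 240 / 595 = 6.0504
n_valid = floor(6.0504) = 6
(n_stale = 15 - 6 = 9)

6


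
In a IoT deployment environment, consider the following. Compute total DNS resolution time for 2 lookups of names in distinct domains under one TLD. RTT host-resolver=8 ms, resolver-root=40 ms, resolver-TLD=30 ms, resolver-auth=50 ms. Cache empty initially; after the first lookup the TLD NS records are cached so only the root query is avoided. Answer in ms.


Lookup 1 (cold cache): local + root + TLD + auth = 8 + 40 + 30 + 50 = 128 ms
Lookups 2..2 (TLD NS cached -> skip root; new domain -> still ask TLD and auth): local + TLD + auth = 8 + 30 + 50 = 88 ms each
Remaining 1 lookups: 1 * 88 = 88 ms
Total = 128 + 88 = 216 ms

216


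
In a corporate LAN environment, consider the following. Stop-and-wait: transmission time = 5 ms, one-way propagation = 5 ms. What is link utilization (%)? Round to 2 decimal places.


Given: Ttrans = 5 ms, Tprop = 5 ms
RTT = 2 * Tprop = 2 * 5 = 10 ms
U = Ttrans / (Ttrans + RTT)
U = 5 / (5 + 10)
U = 5 / 15 = 0.333333
U% = 33.33%

33.33


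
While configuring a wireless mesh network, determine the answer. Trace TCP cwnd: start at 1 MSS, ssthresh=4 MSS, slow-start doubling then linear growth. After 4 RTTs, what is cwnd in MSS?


RTT 0: cwnd = 1 MSS (initial)
RTT 1: cwnd = 2 MSS (slow start, doubled)
RTT 2: cwnd = 4 MSS (slow start, doubled)
RTT 3: cwnd = 5 MSS (congestion avoidance, +1)
RTT 4: cwnd = 6 MSS (congestion avoidance, +1)

6


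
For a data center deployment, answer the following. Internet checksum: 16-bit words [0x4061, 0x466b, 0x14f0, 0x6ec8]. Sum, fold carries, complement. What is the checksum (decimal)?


Given words: [0x4061, 0x466b, 0x14f0, 0x6ec8]
Step 1: Sum all words
Raw sum = 16481 + 18027 + 5360 + 28360 = 68228
Step 2: Fold carry: (2692 + 1) = 2693
One's complement = ~2693 & 0xFFFF = 62842

62842


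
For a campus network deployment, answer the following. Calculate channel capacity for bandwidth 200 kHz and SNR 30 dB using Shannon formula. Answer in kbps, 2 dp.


Given: B = 200 kHz, SNR = 30 dB
SNR linear = 10^(30/10) = 1000
1 + SNR = 1001
log2(1001) = 9.9672262588
C = 200 * 1000 * 9.9672262588 = 1993445.2518 bps
C = 1993.445252 kbps -> 1993.45 kbps (2 dp)

1993.45


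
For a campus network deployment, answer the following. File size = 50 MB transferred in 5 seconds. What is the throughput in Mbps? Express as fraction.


Given: file = 50 MB, time = 5 s
File in Mb = 50 * 8 = 400 Mb
Throughput = 400 / 5 Mbps
Throughput = 80 Mbps

80


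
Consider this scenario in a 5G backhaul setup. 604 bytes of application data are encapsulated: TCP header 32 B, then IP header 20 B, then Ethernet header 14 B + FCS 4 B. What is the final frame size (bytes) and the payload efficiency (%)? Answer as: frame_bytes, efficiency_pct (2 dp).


TCP segment = 604 + 32 = 636 B
IP packet = 636 + 20 = 656 B
Ethernet frame = 656 + 14 + 4 = 674 B
Efficiency = app / frame = 604 / 674 = 0.896142 = 89.6142% -> 89.61% (2 dp)

674, 89.61


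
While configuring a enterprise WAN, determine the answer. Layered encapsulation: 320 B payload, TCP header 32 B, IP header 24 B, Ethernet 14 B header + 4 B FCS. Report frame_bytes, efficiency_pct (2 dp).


TCP segment = 320 + 32 = 352 B
IP packet = 352 + 24 = 376 B
Ethernet frame = 376 + 14 + 4 = 394 B
Efficiency = app / frame = 320 / 394 = 0.812183 = 81.2183% -> 81.22% (2 dp)

394, 81.22


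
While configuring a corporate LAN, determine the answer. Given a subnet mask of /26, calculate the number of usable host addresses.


Given: subnet mask /26
Host bits = 32 - 26 = 6
Total addresses = 2^6 = 64
Usable hosts = 64 - 2 (network + broadcast) = 62

62


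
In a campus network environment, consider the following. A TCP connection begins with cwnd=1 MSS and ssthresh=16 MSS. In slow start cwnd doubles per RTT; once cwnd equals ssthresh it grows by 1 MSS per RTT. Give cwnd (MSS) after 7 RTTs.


RTT 0: cwnd = 1 MSS (initial)
RTT 1: cwnd = 2 MSS (slow start, doubled)
RTT 2: cwnd = 4 MSS (slow start, doubled)
RTT 3: cwnd = 8 MSS (slow start, doubled)
RTT 4: cwnd = 16 MSS (slow start, doubled)
RTT 5: cwnd = 17 MSS (congestion avoidance, +1)
RTT 6: cwnd = 18 MSS (congestion avoidance, +1)
RTT 7: cwnd = 19 MSS (congestion avoidance, +1)

19


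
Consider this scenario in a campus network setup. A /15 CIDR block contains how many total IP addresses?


Given: CIDR prefix /15
Host bits = 32 - 15 = 17
Total addresses = 2^17 = 131072

131072


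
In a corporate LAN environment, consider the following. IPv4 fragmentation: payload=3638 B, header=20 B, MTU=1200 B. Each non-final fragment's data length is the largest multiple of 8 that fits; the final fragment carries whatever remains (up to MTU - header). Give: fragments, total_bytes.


Max data per non-final fragment = floor((MTU - header)/8)*8 = floor((1200 - 20)/8)*8 = floor(1180/8)*8 = 1176 B
Final fragment needs no 8-byte alignment: it can carry up to MTU - header = 1180 B
Non-final fragments needed = ceil((payload - 1180) / 1176) = ceil(2458/1176) = ceil(2.0901) = 3
Number of fragments = 3 + 1 = 4
Fragment sizes (data): 3 * 1176 B + 110 B (last, 110 <= 1180 OK)
Total bytes sent = payload + n_frags * header = 3638 + 4*20 = 3638 + 80 = 3718 B

4, 3718


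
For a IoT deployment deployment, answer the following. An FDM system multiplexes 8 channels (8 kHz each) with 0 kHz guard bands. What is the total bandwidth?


Given: 8 channels, 8 kHz each, guard = 0 kHz
Channel bandwidth = 8 * 8 = 64 kHz
Guard bands = 7 gaps * 0 kHz = 0 kHz
Total = 64 + 0 = 64 kHz

64


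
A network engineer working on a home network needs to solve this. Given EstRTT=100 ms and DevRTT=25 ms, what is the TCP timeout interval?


Given: EstRTT = 100 ms, DevRTT = 25 ms
Timeout = EstRTT + 4 * DevRTT
4 * DevRTT = 4 * 25 = 100
Timeout = 100 + 100 = 200 ms

200


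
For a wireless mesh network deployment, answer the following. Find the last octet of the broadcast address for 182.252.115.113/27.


Given: IP = 182.252.115.113, prefix = /27
Host bits = 32 - 27 = 5
Network last octet = 113 AND mask = 96
Host part size = 2^5 - 1 = 31
Broadcast last octet = 96 OR 31 = 127

127


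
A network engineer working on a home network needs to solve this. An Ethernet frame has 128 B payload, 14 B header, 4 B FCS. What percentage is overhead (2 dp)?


Given: payload = 128 B, header = 14 B, trailer = 4 B
Overhead bytes = header + trailer = 14 + 4 = 18
Total frame = payload + overhead = 128 + 18 = 146
Overhead % = 18 / 146 * 100 = 12.3288% -> 12.33% (2 dp)

12.33


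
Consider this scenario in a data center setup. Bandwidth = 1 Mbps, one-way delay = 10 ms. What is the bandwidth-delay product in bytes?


Given: bandwidth = 1 Mbps, delay = 10 ms
BDP in bits = 1 * 10^6 * 10 / 1000
BDP in bits = 10000
BDP in bytes = 10000 / 8 = 1250

1250


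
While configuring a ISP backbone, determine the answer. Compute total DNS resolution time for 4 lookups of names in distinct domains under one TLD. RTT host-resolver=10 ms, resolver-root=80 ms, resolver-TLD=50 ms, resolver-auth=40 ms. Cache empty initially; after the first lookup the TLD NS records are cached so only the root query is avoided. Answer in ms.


Lookup 1 (cold cache): local + root + TLD + auth = 10 + 80 + 50 + 40 = 180 ms
Lookups 2..4 (TLD NS cached -> skip root; new domain -> still ask TLD and auth): local + TLD + auth = 10 + 50 + 40 = 100 ms each
Remaining 3 lookups: 3 * 100 = 300 ms
Total = 180 + 300 = 480 ms

480


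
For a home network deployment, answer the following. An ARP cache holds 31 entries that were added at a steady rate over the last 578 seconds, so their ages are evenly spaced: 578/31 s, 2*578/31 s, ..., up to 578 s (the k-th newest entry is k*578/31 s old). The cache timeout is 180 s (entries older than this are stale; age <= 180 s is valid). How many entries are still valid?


Ages are k * 578/31 s for k = 1..31 (spacing = 18.6452 s).
Entry k is valid iff k * 578/31 <= 180 iff k <= 31 * 180 / 578 = 9.6540
n_valid = floor(9.6540) = 9
(n_stale = 31 - 9 = 22)

9


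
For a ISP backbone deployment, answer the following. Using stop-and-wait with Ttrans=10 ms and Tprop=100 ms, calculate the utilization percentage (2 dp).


Given: Ttrans = 10 ms, Tprop = 100 ms
RTT = 2 * Tprop = 2 * 100 = 200 ms
U = Ttrans / (Ttrans + RTT)
U = 10 / (10 + 200)
U = 10 / 210 = 0.047619
U% = 4.76%

4.76


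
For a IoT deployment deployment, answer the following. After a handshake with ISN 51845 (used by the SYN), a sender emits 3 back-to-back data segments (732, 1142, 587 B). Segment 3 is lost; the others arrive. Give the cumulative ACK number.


SYN uses sequence number 51845; first data byte = ISN + 1 = 51846.
Segment 1: SEQ = 51846, len = 732 B, covers [51846, 52577]
Segment 2: SEQ = 52578, len = 1142 B, covers [52578, 53719]
Segment 3: SEQ = 53720, len = 587 B, covers [53720, 54306] [LOST]
In-order data received: bytes [51846, 53719] (segments 1..2).
Segment 3 missing -> gap begins at byte 53720.
Cumulative ACK = next expected in-order byte = 51846 + 732 + 1142 = 53720

53720


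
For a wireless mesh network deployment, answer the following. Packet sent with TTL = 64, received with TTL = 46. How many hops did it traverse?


Given: initial TTL = 64, received TTL = 46
Hops = initial TTL - received TTL
Hops = 64 - 46 = 18

18


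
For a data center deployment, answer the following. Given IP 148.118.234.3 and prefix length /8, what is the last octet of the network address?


Given: IP = 148.118.234.3, prefix = /8
Subnet mask = 255.0.0.0
Last octet of IP: 3
Last octet of mask: 0
Network last octet = 3 AND 0 = 0

0


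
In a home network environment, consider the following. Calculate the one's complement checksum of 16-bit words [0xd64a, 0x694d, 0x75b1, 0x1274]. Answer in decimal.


Given words: [0xd64a, 0x694d, 0x75b1, 0x1274]
Step 1: Sum all words
Raw sum = 54858 + 26957 + 30129 + 4724 = 116668
Step 2: Fold carry: (51132 + 1) = 51133
One's complement = ~51133 & 0xFFFF = 14402

14402


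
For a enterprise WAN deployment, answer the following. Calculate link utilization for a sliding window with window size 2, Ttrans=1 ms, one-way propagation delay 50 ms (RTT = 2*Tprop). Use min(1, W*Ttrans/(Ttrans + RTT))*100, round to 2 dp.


Given: W = 2, Ttrans = 1 ms, RTT = 100 ms (= 2 * Tprop, Tprop = 50 ms)
Cycle time = Ttrans + RTT = 1 + 100 = 101 ms (first packet sent until its ACK returns)
W * Ttrans = 2 * 1 = 2 ms of sending per cycle
W * Ttrans / (Ttrans + RTT) = 2 / 101 = 0.019802
U = min(1, 0.019802) = 0.019802
U% = 1.98%

1.98


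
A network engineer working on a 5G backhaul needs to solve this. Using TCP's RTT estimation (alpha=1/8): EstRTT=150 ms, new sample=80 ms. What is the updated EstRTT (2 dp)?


Given: EstRTT = 150 ms, SampleRTT = 80 ms, alpha = 1/8
New EstRTT = (1 - alpha) * EstRTT + alpha * SampleRTT
(7/8) * 150 = 131.25
(1/8) * 80 = 10
New EstRTT = 131.25 + 10 = 141.25 ms -> 141.25 ms (2 dp)

141.25


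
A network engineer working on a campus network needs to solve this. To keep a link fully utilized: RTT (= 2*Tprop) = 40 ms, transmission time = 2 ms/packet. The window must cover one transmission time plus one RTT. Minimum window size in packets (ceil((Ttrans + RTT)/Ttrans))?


Given: Ttrans = 2 ms, RTT = 40 ms (= 2 * Tprop, Tprop = 20 ms)
Time until first ACK returns = Ttrans + RTT = 2 + 40 = 42 ms
Need W * Ttrans >= Ttrans + RTT  ->  W >= (Ttrans + RTT) / Ttrans
(Ttrans + RTT) / Ttrans = 42 / 2 = 21
W_min = ceil(21) = 21

21


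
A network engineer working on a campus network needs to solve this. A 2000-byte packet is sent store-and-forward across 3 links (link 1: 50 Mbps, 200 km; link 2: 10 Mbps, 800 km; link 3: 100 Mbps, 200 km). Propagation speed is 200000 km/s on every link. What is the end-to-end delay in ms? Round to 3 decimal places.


Packet = 2000 bytes = 16000 bits. Store-and-forward: sum (t_trans + t_prop) per link.
Link 1: t_trans = 16000/(50*10^6) s = 0.3200 ms; t_prop = 200/200000 s = 1.0000 ms; subtotal = 1.3200 ms
Link 2: t_trans = 16000/(10*10^6) s = 1.6000 ms; t_prop = 800/200000 s = 4.0000 ms; subtotal = 5.6000 ms
Link 3: t_trans = 16000/(100*10^6) s = 0.1600 ms; t_prop = 200/200000 s = 1.0000 ms; subtotal = 1.1600 ms
End-to-end = 1.3200 + 5.6000 + 1.1600 = 8.0800 ms -> 8.080 ms (3 dp)

8.080


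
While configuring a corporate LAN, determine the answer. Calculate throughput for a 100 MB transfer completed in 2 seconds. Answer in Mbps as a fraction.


Given: file = 100 MB, time = 2 s
File in Mb = 100 * 8 = 800 Mb
Throughput = 800 / 2 Mbps
Throughput = 400 Mbps

400


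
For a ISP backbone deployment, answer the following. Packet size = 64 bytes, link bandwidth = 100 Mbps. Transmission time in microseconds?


Given: packet = 64 bytes, bandwidth = 100 Mbps
Packet in bits = 64 * 8 = 512 bits
Bandwidth = 100 * 10^6 = 100000000 bps
Time = 512 / 100000000 seconds
Time in us = 512 * 10^6 / 100000000 = 5.12

5.12


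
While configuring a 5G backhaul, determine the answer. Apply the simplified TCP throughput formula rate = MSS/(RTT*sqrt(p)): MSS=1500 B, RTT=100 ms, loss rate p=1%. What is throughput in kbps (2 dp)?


Given: MSS = 1500 bytes, RTT = 100 ms, loss = 1%
RTT in seconds = 100 / 1000 = 0.1
Loss rate = 1% = 0.01
sqrt(loss) = sqrt(0.01) = 0.1
Throughput (bytes/s) = 1500 / (0.1 * 0.1) = 150000.0000
Throughput (kbps) = 150000.0000 * 8 / 1000 = 1200.000000 -> 1200.00 kbps (2 dp)

1200.00


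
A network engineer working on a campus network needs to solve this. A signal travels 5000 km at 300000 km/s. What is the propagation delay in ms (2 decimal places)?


Given: distance = 5000 km, speed = 300000 km/s
Delay = distance / speed = 5000 / 300000 seconds
Delay in ms = 5000 * 1000 / 300000
Delay = 16.6667 ms
Rounded to 2 dp = 16.67 ms

16.67


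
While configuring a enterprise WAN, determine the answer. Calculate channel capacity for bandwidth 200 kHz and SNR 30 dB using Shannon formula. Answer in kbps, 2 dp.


Given: B = 200 kHz, SNR = 30 dB
SNR linear = 10^(30/10) = 1000
1 + SNR = 1001
log2(1001) = 9.9672262588
C = 200 * 1000 * 9.9672262588 = 1993445.2518 bps
C = 1993.445252 kbps -> 1993.45 kbps (2 dp)

1993.45


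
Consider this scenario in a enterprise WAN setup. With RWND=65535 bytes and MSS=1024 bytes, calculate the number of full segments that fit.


Given: RWND = 65535 bytes, MSS = 1024 bytes
Full segments = floor(RWND / MSS)
Full segments = floor(65535 / 1024)
Full segments = floor(63.999) = 63

63


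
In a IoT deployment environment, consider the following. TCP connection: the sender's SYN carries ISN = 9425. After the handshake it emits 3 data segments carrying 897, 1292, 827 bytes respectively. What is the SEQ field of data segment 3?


The SYN occupies sequence number ISN = 9425, so the first data byte is ISN + 1 = 9426.
SEQ of data segment i = (ISN + 1) + sum of payload sizes of segments 1..i-1.
Segment 1: SEQ = 9426, payload = 897 bytes
Segment 2: SEQ = 10323, payload = 1292 bytes
Segment 3: SEQ = 11615, payload = 827 bytes
SEQ of segment 3 = 9426 + 897 + 1292 = 11615

11615


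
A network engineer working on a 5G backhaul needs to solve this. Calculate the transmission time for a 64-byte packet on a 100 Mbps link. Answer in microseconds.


Given: packet = 64 bytes, bandwidth = 100 Mbps
Packet in bits = 64 * 8 = 512 bits
Bandwidth = 100 * 10^6 = 100000000 bps
Time = 512 / 100000000 seconds
Time in us = 512 * 10^6 / 100000000 = 5.12

5.12


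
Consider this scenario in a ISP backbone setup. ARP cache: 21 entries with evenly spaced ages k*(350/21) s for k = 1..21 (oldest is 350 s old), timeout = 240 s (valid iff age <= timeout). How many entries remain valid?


Ages are k * 350/21 s for k = 1..21 (spacing = 16.6667 s).
Entry k is valid iff k * 350/21 <= 240 iff k <= 21 * 240 / 350 = 14.4000
n_valid = floor(14.4000) = 14
(n_stale = 21 - 14 = 7)

14


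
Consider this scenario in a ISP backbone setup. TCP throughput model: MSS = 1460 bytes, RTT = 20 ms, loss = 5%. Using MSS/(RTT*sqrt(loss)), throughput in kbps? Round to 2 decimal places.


Given: MSS = 1460 bytes, RTT = 20 ms, loss = 5%
RTT in seconds = 20 / 1000 = 0.02
Loss rate = 5% = 0.05
sqrt(loss) = sqrt(0.05) = 0.223606797750
Throughput (bytes/s) = 1460 / (0.02 * 0.223606797750) = 326465.9247
Throughput (kbps) = 326465.9247 * 8 / 1000 = 2611.727398 -> 2611.73 kbps (2 dp)

2611.73


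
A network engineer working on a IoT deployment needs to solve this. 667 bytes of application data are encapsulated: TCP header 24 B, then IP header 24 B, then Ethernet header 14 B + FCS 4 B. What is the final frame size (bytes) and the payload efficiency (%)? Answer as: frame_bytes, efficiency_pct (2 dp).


TCP segment = 667 + 24 = 691 B
IP packet = 691 + 24 = 715 B
Ethernet frame = 715 + 14 + 4 = 733 B
Efficiency = app / frame = 667 / 733 = 0.909959 = 90.9959% -> 91.00% (2 dp)

733, 91.00


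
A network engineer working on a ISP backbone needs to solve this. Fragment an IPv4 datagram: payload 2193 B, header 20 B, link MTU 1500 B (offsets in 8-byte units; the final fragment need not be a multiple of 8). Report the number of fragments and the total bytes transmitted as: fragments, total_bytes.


Max data per non-final fragment = floor((MTU - header)/8)*8 = floor((1500 - 20)/8)*8 = floor(1480/8)*8 = 1480 B
Final fragment needs no 8-byte alignment: it can carry up to MTU - header = 1480 B
Non-final fragments needed = ceil((payload - 1480) / 1480) = ceil(713/1480) = ceil(0.4818) = 1
Number of fragments = 1 + 1 = 2
Fragment sizes (data): 1 * 1480 B + 713 B (last, 713 <= 1480 OK)
Total bytes sent = payload + n_frags * header = 2193 + 2*20 = 2193 + 40 = 2233 B

2, 2233


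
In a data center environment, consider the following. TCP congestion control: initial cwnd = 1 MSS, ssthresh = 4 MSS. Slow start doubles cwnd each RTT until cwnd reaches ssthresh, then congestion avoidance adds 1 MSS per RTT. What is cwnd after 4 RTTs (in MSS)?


RTT 0: cwnd = 1 MSS (initial)
RTT 1: cwnd = 2 MSS (slow start, doubled)
RTT 2: cwnd = 4 MSS (slow start, doubled)
RTT 3: cwnd = 5 MSS (congestion avoidance, +1)
RTT 4: cwnd = 6 MSS (congestion avoidance, +1)

6


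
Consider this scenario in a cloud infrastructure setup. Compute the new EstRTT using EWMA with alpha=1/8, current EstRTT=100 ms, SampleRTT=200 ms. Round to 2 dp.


Given: EstRTT = 100 ms, SampleRTT = 200 ms, alpha = 1/8
New EstRTT = (1 - alpha) * EstRTT + alpha * SampleRTT
(7/8) * 100 = 87.5
(1/8) * 200 = 25
New EstRTT = 87.5 + 25 = 112.5 ms -> 112.50 ms (2 dp)

112.50


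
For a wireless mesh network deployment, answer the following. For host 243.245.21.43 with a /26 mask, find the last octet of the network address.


Given: IP = 243.245.21.43, prefix = /26
Subnet mask = 255.255.255.192
Last octet of IP: 43
Last octet of mask: 192
Network last octet = 43 AND 192 = 0

0


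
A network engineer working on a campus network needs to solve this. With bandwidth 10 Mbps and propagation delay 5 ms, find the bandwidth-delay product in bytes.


Given: bandwidth = 10 Mbps, delay = 5 ms
BDP in bits = 10 * 10^6 * 5 / 1000
BDP in bits = 50000
BDP in bytes = 50000 / 8 = 6250

6250


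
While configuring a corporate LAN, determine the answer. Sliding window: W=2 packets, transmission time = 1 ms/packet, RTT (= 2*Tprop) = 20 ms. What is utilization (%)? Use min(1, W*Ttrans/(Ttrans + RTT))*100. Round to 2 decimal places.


Given: W = 2, Ttrans = 1 ms, RTT = 20 ms (= 2 * Tprop, Tprop = 10 ms)
Cycle time = Ttrans + RTT = 1 + 20 = 21 ms (first packet sent until its ACK returns)
W * Ttrans = 2 * 1 = 2 ms of sending per cycle
W * Ttrans / (Ttrans + RTT) = 2 / 21 = 0.095238
U = min(1, 0.095238) = 0.095238
U% = 9.52%

9.52
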